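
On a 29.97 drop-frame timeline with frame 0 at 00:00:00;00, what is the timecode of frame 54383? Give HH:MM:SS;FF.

00:30:14;17

Ten DF minutes hold 17982 frames, so frame 54383 lies in block 3 (frames 53946–71927) with 437 frames into that block.
The block's first minute is 1800 frames and the rest 1798 each; 437 frames reaches minute 0, so 3 × 18 + 0 × 2 = 54 labels have been skipped so far.
Adding those back, label number 54383 + 54 = 54437 at 30 labels/s is 1814 s + 17 f = 0 h 30 min 14 s frame 17, i.e. 00:30:14;17.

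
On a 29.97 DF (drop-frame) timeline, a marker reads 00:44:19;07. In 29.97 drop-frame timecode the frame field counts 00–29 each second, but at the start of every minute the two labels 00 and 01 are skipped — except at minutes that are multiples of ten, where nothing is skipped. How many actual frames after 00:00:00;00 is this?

As if non-drop at 30 labels/s: (0 × 3600 + 44 × 60 + 19) × 30 + 7 = 79777.
Minute boundaries passed: 44; those not divisible by 10: 44 − 4 = 40; dropped labels = 2 × 40 = 80.
Actual frame index = 79777 − 80 = 79697.

79697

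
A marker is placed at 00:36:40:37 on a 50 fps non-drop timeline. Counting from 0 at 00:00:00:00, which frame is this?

frame 110037

Total seconds to the label: (0 × 3600 + 36 × 60 + 40) = 2200.
Frame index = 2200 × 50 + 37 = 110037.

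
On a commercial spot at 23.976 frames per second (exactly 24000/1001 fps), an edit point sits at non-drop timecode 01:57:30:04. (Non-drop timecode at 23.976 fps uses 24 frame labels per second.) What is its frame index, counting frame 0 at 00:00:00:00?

frame 169204

Total seconds to the label: (1 × 3600 + 57 × 60 + 30) = 7050.
Frame index = 7050 × 24 + 4 = 169204.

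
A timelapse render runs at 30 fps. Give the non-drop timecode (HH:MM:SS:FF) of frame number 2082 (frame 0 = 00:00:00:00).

2082 ÷ 30 = 69 full seconds, remainder 12 frames.
69 s = 0 h 1 min 9 s.
Timecode: 00:01:09:12.

00:01:09:12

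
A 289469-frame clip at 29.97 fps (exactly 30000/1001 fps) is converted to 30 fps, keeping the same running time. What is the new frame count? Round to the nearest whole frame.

289758 frames

Frames at target rate = 289469 × (30) / (30000/1001) = 289758469/1000 ≈ 289758.469.
Nearest whole frame: 289758.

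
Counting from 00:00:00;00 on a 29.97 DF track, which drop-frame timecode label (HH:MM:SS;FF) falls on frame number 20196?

00:11:13;26

Ten DF minutes hold 17982 frames, so frame 20196 lies in block 1 (frames 17982–35963) with 2214 frames into that block.
The block's first minute is 1800 frames and the rest 1798 each; 2214 frames reaches minute 1, so 1 × 18 + 1 × 2 = 20 labels have been skipped so far.
Adding those back, label number 20196 + 20 = 20216 at 30 labels/s is 673 s + 26 f = 0 h 11 min 13 s frame 26, i.e. 00:11:13;26.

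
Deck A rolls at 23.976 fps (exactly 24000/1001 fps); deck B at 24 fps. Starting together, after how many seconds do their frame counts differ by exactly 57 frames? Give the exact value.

The gap grows by |24 − 24000/1001| = 24/1001 frames per second.
Time for a 57-frame gap: 57 ÷ (24/1001) = 2377.375 s.

2377.375 seconds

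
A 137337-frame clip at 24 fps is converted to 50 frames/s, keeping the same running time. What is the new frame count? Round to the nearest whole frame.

Frames at target rate = 137337 × (50) / (24) = 1144475/4 ≈ 286118.750.
Nearest whole frame: 286119.

286119 frames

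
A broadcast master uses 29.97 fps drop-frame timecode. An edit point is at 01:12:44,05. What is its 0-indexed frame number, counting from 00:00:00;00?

As if non-drop at 30 labels/s: (1 × 3600 + 12 × 60 + 44) × 30 + 5 = 130925.
Minute boundaries passed: 72; those not divisible by 10: 72 − 7 = 65; dropped labels = 2 × 65 = 130.
Actual frame index = 130925 − 130 = 130795.

130795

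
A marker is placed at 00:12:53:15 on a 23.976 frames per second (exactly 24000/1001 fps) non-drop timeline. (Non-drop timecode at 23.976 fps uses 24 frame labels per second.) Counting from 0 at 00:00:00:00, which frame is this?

18567

Total seconds to the label: (0 × 3600 + 12 × 60 + 53) = 773.
Frame index = 773 × 24 + 15 = 18567.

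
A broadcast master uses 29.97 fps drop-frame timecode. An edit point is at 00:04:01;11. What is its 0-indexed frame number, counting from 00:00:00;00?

As if non-drop at 30 labels/s: (0 × 3600 + 4 × 60 + 1) × 30 + 11 = 7241.
Minute boundaries passed: 4; those not divisible by 10: 4 − 0 = 4; dropped labels = 2 × 4 = 8.
Actual frame index = 7241 − 8 = 7233.

7233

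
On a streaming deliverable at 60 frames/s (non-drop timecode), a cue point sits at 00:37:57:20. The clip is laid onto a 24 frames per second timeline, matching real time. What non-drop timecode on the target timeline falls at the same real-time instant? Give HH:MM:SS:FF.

00:37:57:08

Source frame index: (0×3600 + 37×60 + 57) × 60 + 20 = 136640.
Real time: 136640 / (60) = 6832/3 s.
Target frame: (6832/3) × (24) = 54656.
At 24 labels/s: frame 54656 → 00:37:57:08.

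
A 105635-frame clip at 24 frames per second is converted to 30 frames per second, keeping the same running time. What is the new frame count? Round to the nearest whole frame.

132044 frames

Frames at target rate = 105635 × (30) / (24) = 528175/4 ≈ 132043.750.
Nearest whole frame: 132044.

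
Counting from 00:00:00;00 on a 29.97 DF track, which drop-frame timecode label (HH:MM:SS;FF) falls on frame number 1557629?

Ten DF minutes hold 17982 frames, so frame 1557629 lies in block 86 (frames 1546452–1564433) with 11177 frames into that block.
The block's first minute is 1800 frames and the rest 1798 each; 11177 frames reaches minute 6, so 86 × 18 + 6 × 2 = 1560 labels have been skipped so far.
Adding those back, label number 1557629 + 1560 = 1559189 at 30 labels/s is 51972 s + 29 f = 14 h 26 min 12 s frame 29, i.e. 14:26:12;29.

14:26:12;29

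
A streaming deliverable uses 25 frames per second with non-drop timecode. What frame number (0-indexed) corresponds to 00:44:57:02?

frame 67427

Total seconds to the label: (0 × 3600 + 44 × 60 + 57) = 2697.
Frame index = 2697 × 25 + 2 = 67427.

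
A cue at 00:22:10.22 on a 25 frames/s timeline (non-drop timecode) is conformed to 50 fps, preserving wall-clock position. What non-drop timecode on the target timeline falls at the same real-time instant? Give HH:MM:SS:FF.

Source frame index: (0×3600 + 22×60 + 10) × 25 + 22 = 33272.
Real time: 33272 / (25) = 33272/25 s.
Target frame: (33272/25) × (50) = 66544.
At 50 labels/s: frame 66544 → 00:22:10:44.

00:22:10:44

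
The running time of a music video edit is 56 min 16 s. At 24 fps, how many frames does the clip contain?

81024 frames

56 min 16 s = 3376 s.
Frames = 3376 × 24 = 81024.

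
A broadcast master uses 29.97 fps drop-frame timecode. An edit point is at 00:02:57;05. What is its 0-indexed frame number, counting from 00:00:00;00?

5311

As if non-drop at 30 labels/s: (0 × 3600 + 2 × 60 + 57) × 30 + 5 = 5315.
Minute boundaries passed: 2; those not divisible by 10: 2 − 0 = 2; dropped labels = 2 × 2 = 4.
Actual frame index = 5315 − 4 = 5311.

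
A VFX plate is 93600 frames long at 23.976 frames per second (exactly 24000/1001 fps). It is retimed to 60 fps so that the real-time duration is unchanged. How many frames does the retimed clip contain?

Target frames = source frames × (target rate / source rate) = 93600 × (60)/(24000/1001) = 93600 × 1001/400 = 234234.

234234 frames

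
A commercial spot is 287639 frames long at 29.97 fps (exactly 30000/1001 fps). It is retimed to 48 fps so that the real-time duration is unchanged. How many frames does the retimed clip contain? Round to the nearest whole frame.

460683 frames

Frames at target rate = 287639 × (48) / (30000/1001) = 287926639/625 ≈ 460682.622.
Nearest whole frame: 460683.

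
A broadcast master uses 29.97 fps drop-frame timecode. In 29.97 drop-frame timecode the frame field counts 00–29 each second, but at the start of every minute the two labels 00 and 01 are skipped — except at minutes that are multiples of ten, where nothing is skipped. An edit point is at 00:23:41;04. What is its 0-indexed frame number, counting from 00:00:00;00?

42592

As if non-drop at 30 labels/s: (0 × 3600 + 23 × 60 + 41) × 30 + 4 = 42634.
Minute boundaries passed: 23; those not divisible by 10: 23 − 2 = 21; dropped labels = 2 × 21 = 42.
Actual frame index = 42634 − 42 = 42592.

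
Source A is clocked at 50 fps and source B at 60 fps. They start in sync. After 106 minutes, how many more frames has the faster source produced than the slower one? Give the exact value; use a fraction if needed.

63600 frames

106 min = 6360 s.
A emits 50 × 6360 = 318000 frames; B emits 60 × 6360 = 381600.
Difference = 63600 frames; B is ahead of A.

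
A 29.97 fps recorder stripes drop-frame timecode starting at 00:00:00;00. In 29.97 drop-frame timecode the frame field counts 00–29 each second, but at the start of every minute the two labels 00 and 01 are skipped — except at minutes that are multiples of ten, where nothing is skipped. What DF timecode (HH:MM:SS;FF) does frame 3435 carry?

Each 10-minute DF block holds 10 × 60 × 30 − 9 × 2 = 17982 frames. 3435 ÷ 17982 → 0 full blocks, remainder 3435.
Within the partial block the first minute is 1800 frames and each further minute 1798, so 1 further minute boundary passed. Total skipped labels = 18 × 0 + 2 × 1 = 2.
Non-drop label index = 3435 + 2 = 3437; at 30 labels/s that is 00:01:54:17, i.e. DF 00:01:54;17.

00:01:54;17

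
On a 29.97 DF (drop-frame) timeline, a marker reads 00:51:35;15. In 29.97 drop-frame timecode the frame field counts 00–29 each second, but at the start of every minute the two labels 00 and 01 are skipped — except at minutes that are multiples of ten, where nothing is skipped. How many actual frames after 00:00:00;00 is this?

92773

As if non-drop at 30 labels/s: (0 × 3600 + 51 × 60 + 35) × 30 + 15 = 92865.
Minute boundaries passed: 51; those not divisible by 10: 51 − 5 = 46; dropped labels = 2 × 46 = 92.
Actual frame index = 92865 − 92 = 92773.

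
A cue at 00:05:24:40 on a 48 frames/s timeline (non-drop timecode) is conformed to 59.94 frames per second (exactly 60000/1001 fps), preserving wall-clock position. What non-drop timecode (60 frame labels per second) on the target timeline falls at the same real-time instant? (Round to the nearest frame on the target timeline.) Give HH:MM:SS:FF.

Source frame index: (0×3600 + 5×60 + 24) × 48 + 40 = 15592.
Real time: 15592 / (48) = 1949/6 s.
Target frame: (1949/6) × (60000/1001) = 19490000/1001 ≈ 19470.529 → 19471.
At 60 labels/s: frame 19471 → 00:05:24:31.

00:05:24:31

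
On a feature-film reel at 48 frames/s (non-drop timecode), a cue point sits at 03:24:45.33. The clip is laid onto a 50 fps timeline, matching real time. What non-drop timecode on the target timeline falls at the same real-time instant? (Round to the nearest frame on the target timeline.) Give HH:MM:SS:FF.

Source frame index: (3×3600 + 24×60 + 45) × 48 + 33 = 589713.
Real time: 589713 / (48) = 196571/16 s.
Target frame: (196571/16) × (50) = 4914275/8 ≈ 614284.375 → 614284.
At 50 labels/s: frame 614284 → 03:24:45:34.

03:24:45:34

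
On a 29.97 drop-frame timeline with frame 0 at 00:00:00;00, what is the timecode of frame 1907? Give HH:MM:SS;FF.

00:01:03;19

Ten DF minutes hold 17982 frames, so frame 1907 lies in block 0 (frames 0–17981) with 1907 frames into that block.
The block's first minute is 1800 frames and the rest 1798 each; 1907 frames reaches minute 1, so 0 × 18 + 1 × 2 = 2 labels have been skipped so far.
Adding those back, label number 1907 + 2 = 1909 at 30 labels/s is 63 s + 19 f = 0 h 1 min 3 s frame 19, i.e. 00:01:03;19.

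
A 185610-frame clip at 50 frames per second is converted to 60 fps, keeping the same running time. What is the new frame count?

Target frames = source frames × (target rate / source rate) = 185610 × (60)/(50) = 185610 × 6/5 = 222732.

222732 frames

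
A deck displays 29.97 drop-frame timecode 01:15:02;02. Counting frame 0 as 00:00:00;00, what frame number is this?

134926

As if non-drop at 30 labels/s: (1 × 3600 + 15 × 60 + 2) × 30 + 2 = 135062.
Minute boundaries passed: 75; those not divisible by 10: 75 − 7 = 68; dropped labels = 2 × 68 = 136.
Actual frame index = 135062 − 136 = 134926.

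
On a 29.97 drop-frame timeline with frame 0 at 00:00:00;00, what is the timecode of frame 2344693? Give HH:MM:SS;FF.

21:43:54;19

Ten DF minutes hold 17982 frames, so frame 2344693 lies in block 130 (frames 2337660–2355641) with 7033 frames into that block.
The block's first minute is 1800 frames and the rest 1798 each; 7033 frames reaches minute 3, so 130 × 18 + 3 × 2 = 2346 labels have been skipped so far.
Adding those back, label number 2344693 + 2346 = 2347039 at 30 labels/s is 78234 s + 19 f = 21 h 43 min 54 s frame 19, i.e. 21:43:54;19.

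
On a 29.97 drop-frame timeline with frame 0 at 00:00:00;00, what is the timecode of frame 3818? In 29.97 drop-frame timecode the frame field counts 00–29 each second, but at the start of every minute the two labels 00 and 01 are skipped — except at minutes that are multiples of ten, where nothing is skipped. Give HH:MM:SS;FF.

Each 10-minute DF block holds 10 × 60 × 30 − 9 × 2 = 17982 frames. 3818 ÷ 17982 → 0 full blocks, remainder 3818.
Within the partial block the first minute is 1800 frames and each further minute 1798, so 2 further minute boundaries passed. Total skipped labels = 18 × 0 + 2 × 2 = 4.
Non-drop label index = 3818 + 4 = 3822; at 30 labels/s that is 00:02:07:12, i.e. DF 00:02:07;12.

00:02:07;12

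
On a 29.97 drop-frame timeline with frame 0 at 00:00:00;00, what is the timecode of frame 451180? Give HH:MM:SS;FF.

04:10:54;10

Each 10-minute DF block holds 10 × 60 × 30 − 9 × 2 = 17982 frames. 451180 ÷ 17982 → 25 full blocks, remainder 1630.
Within the partial block the first minute is 1800 frames and each further minute 1798, so 0 further minute boundaries passed. Total skipped labels = 18 × 25 + 2 × 0 = 450.
Non-drop label index = 451180 + 450 = 451630; at 30 labels/s that is 04:10:54:10, i.e. DF 04:10:54;10.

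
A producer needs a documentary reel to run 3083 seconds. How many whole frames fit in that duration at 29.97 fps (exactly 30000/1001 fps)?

92397 frames

Frames = 3083 × 30000/1001 = 92490000/1001 ≈ 92397.6024.
Complete frames: 92397.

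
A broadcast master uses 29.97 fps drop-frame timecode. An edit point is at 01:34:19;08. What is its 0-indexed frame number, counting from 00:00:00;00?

As if non-drop at 30 labels/s: (1 × 3600 + 34 × 60 + 19) × 30 + 8 = 169778.
Minute boundaries passed: 94; those not divisible by 10: 94 − 9 = 85; dropped labels = 2 × 85 = 170.
Actual frame index = 169778 − 170 = 169608.

169608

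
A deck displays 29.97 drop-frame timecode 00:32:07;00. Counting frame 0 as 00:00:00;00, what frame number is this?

57752

Complete 10-minute blocks: 3, each 17982 frames → 53946.
Remaining 2 whole minutes in the current block: 1800 + 1 × 1798 = 3598 frames.
Within the current minute: 7 × 30 + 0 − 2 = 208 (labels ;00/;01 skipped at this minute). Total = 53946 + 3598 + 208 = 57752.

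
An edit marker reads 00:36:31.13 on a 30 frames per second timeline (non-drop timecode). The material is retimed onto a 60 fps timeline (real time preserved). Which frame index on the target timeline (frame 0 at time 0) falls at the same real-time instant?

Source frame index: (0×3600 + 36×60 + 31) × 30 + 13 = 65743.
Real time: 65743 / (30) = 65743/30 s.
Target frame: (65743/30) × (60) = 131486.

frame 131486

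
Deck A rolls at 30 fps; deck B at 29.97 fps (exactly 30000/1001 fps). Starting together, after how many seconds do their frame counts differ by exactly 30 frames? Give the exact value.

1001 seconds

The gap grows by |30000/1001 − 30| = 30/1001 frames per second.
Time for a 30-frame gap: 30 ÷ (30/1001) = 1001 s.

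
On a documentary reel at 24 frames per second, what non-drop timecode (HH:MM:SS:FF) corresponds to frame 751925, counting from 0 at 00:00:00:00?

08:42:10:05

751925 ÷ 24 = 31330 full seconds, remainder 5 frames.
31330 s = 8 h 42 min 10 s.
Timecode: 08:42:10:05.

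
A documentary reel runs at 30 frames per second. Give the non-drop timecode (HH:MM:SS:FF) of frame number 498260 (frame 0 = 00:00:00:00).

498260 ÷ 30 = 16608 full seconds, remainder 20 frames.
16608 s = 4 h 36 min 48 s.
Timecode: 04:36:48:20.

04:36:48:20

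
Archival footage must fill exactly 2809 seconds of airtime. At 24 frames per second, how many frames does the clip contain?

67416 frames

Frames = 2809 × 24 = 67416.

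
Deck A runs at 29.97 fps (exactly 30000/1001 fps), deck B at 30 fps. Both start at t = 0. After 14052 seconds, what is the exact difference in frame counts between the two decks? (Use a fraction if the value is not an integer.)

A emits 30000/1001 × 14052 = 421560000/1001 frames; B emits 30 × 14052 = 421560.
Difference = 421560/1001 frames (≈ 421.1389); B is ahead of A.

421560/1001 frames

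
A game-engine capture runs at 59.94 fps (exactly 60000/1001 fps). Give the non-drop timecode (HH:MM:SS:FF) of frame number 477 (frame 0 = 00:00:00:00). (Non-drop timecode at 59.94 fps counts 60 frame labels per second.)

477 ÷ 60 = 7 full seconds, remainder 57 frames.
7 s = 0 h 0 min 7 s.
Timecode: 00:00:07:57.

00:00:07:57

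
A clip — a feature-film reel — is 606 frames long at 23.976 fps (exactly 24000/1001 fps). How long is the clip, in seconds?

25.27525 seconds

Running time = 606 / (24000/1001) = 25.27525 s.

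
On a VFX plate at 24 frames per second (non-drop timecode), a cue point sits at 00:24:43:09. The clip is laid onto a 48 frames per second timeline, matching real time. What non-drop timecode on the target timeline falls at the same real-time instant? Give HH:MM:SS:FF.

00:24:43:18

Source frame index: (0×3600 + 24×60 + 43) × 24 + 9 = 35601.
Real time: 35601 / (24) = 11867/8 s.
Target frame: (11867/8) × (48) = 71202.
At 48 labels/s: frame 71202 → 00:24:43:18.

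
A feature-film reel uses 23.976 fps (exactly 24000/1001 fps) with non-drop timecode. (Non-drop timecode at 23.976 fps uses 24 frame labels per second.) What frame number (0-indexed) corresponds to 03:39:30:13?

Total seconds to the label: (3 × 3600 + 39 × 60 + 30) = 13170.
Frame index = 13170 × 24 + 13 = 316093.

frame 316093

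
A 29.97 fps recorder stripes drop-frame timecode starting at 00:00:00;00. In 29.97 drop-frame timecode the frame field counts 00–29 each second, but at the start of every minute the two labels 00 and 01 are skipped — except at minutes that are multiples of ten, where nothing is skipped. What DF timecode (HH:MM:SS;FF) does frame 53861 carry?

00:29:57;05

Each 10-minute DF block holds 10 × 60 × 30 − 9 × 2 = 17982 frames. 53861 ÷ 17982 → 2 full blocks, remainder 17897.
Within the partial block the first minute is 1800 frames and each further minute 1798, so 9 further minute boundaries passed. Total skipped labels = 18 × 2 + 2 × 9 = 54.
Non-drop label index = 53861 + 54 = 53915; at 30 labels/s that is 00:29:57:05, i.e. DF 00:29:57;05.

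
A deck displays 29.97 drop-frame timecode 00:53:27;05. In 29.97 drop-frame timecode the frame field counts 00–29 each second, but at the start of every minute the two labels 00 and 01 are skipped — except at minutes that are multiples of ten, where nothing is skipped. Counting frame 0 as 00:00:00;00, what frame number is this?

Complete 10-minute blocks: 5, each 17982 frames → 89910.
Remaining 3 whole minutes in the current block: 1800 + 2 × 1798 = 5396 frames.
Within the current minute: 27 × 30 + 5 − 2 = 813 (labels ;00/;01 skipped at this minute). Total = 89910 + 5396 + 813 = 96119.

96119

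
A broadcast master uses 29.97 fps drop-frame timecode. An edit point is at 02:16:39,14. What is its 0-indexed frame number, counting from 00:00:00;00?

245738

Complete 10-minute blocks: 13, each 17982 frames → 233766.
Remaining 6 whole minutes in the current block: 1800 + 5 × 1798 = 10790 frames.
Within the current minute: 39 × 30 + 14 − 2 = 1182 (labels ;00/;01 skipped at this minute). Total = 233766 + 10790 + 1182 = 245738.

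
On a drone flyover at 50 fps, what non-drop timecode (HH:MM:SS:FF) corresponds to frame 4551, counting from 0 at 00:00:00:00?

00:01:31:01

4551 ÷ 50 = 91 full seconds, remainder 1 frame.
91 s = 0 h 1 min 31 s.
Timecode: 00:01:31:01.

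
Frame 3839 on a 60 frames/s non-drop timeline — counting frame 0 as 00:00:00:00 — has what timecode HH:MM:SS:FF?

00:01:03:59

3839 ÷ 60 = 63 full seconds, remainder 59 frames.
63 s = 0 h 1 min 3 s.
Timecode: 00:01:03:59.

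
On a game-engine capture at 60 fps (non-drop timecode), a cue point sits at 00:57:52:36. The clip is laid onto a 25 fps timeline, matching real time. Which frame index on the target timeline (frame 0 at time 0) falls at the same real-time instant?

Source frame index: (0×3600 + 57×60 + 52) × 60 + 36 = 208356.
Real time: 208356 / (60) = 17363/5 s.
Target frame: (17363/5) × (25) = 86815.

frame 86815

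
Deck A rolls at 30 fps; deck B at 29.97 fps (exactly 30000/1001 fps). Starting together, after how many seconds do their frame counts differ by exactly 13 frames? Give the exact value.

13013/30 seconds

The gap grows by |30000/1001 − 30| = 30/1001 frames per second.
Time for a 13-frame gap: 13 ÷ (30/1001) = 13013/30 s.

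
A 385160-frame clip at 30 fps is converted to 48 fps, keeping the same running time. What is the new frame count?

Target frames = source frames × (target rate / source rate) = 385160 × (48)/(30) = 385160 × 8/5 = 616256.

616256 frames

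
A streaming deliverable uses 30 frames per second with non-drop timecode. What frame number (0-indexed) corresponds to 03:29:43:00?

frame 377490

Total seconds to the label: (3 × 3600 + 29 × 60 + 43) = 12583.
Frame index = 12583 × 30 + 0 = 377490.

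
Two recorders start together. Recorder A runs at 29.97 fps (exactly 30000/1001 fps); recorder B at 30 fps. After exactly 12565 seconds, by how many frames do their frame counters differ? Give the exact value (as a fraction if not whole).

53850/143 frames

A emits 30000/1001 × 12565 = 53850000/143 frames; B emits 30 × 12565 = 376950.
Difference = 53850/143 frames (≈ 376.5734); B is ahead of A.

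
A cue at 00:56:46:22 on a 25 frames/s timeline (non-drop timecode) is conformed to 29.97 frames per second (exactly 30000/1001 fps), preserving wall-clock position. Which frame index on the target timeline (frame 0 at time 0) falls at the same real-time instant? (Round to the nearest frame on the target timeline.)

frame 102104

Source frame index: (0×3600 + 56×60 + 46) × 25 + 22 = 85172.
Real time: 85172 / (25) = 85172/25 s.
Target frame: (85172/25) × (30000/1001) = 102206400/1001 ≈ 102104.296 → 102104.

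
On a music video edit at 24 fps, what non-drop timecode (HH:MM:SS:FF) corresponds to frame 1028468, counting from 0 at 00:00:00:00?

11:54:12:20

1028468 ÷ 24 = 42852 full seconds, remainder 20 frames.
42852 s = 11 h 54 min 12 s.
Timecode: 11:54:12:20.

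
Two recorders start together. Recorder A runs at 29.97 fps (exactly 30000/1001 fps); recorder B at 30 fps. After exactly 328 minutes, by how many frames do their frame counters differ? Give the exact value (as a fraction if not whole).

328 min = 19680 s.
A emits 30000/1001 × 19680 = 590400000/1001 frames; B emits 30 × 19680 = 590400.
Difference = 590400/1001 frames (≈ 589.8102); B is ahead of A.

590400/1001 frames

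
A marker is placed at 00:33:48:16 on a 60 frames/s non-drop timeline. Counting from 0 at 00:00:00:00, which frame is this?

frame 121696

Total seconds to the label: (0 × 3600 + 33 × 60 + 48) = 2028.
Frame index = 2028 × 60 + 16 = 121696.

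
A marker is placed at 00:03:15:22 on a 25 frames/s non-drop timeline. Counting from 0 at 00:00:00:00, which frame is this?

Total seconds to the label: (0 × 3600 + 3 × 60 + 15) = 195.
Frame index = 195 × 25 + 22 = 4897.

frame 4897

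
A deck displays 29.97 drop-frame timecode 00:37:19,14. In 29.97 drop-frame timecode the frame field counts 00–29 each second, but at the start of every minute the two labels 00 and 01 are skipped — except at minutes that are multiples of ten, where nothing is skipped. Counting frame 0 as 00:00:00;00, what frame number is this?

Complete 10-minute blocks: 3, each 17982 frames → 53946.
Remaining 7 whole minutes in the current block: 1800 + 6 × 1798 = 12588 frames.
Within the current minute: 19 × 30 + 14 − 2 = 582 (labels ;00/;01 skipped at this minute). Total = 53946 + 12588 + 582 = 67116.

67116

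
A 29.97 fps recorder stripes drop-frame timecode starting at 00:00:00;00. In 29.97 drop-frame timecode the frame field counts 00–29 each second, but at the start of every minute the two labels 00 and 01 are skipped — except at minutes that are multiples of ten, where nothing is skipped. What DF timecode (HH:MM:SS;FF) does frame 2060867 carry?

19:06:04;11

Each 10-minute DF block holds 10 × 60 × 30 − 9 × 2 = 17982 frames. 2060867 ÷ 17982 → 114 full blocks, remainder 10919.
Within the partial block the first minute is 1800 frames and each further minute 1798, so 6 further minute boundaries passed. Total skipped labels = 18 × 114 + 2 × 6 = 2064.
Non-drop label index = 2060867 + 2064 = 2062931; at 30 labels/s that is 19:06:04:11, i.e. DF 19:06:04;11.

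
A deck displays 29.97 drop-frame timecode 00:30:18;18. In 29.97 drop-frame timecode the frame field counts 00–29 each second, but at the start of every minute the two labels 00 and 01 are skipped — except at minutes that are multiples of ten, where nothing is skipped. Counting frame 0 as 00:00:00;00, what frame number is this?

As if non-drop at 30 labels/s: (0 × 3600 + 30 × 60 + 18) × 30 + 18 = 54558.
Minute boundaries passed: 30; those not divisible by 10: 30 − 3 = 27; dropped labels = 2 × 27 = 54.
Actual frame index = 54558 − 54 = 54504.

54504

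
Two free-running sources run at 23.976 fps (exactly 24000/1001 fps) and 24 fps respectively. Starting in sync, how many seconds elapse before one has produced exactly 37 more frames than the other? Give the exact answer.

The gap grows by |24 − 24000/1001| = 24/1001 frames per second.
Time for a 37-frame gap: 37 ÷ (24/1001) = 37037/24 s.

37037/24 seconds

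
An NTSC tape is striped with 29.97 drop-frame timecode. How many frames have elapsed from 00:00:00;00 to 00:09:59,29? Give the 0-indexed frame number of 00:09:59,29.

Complete 10-minute blocks: 0, each 17982 frames → 0.
Remaining 9 whole minutes in the current block: 1800 + 8 × 1798 = 16184 frames.
Within the current minute: 59 × 30 + 29 − 2 = 1797 (labels ;00/;01 skipped at this minute). Total = 0 + 16184 + 1797 = 17981.

17981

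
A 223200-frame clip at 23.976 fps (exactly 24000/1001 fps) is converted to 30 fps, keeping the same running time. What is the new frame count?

279279 frames

Target frames = source frames × (target rate / source rate) = 223200 × (30)/(24000/1001) = 223200 × 1001/800 = 279279.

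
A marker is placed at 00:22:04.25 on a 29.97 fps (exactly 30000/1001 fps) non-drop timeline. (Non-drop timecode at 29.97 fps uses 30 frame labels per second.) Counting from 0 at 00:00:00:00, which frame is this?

39745

Total seconds to the label: (0 × 3600 + 22 × 60 + 4) = 1324.
Frame index = 1324 × 30 + 25 = 39745.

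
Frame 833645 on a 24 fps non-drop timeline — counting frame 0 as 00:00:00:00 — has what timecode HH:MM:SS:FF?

09:38:55:05

833645 ÷ 24 = 34735 full seconds, remainder 5 frames.
34735 s = 9 h 38 min 55 s.
Timecode: 09:38:55:05.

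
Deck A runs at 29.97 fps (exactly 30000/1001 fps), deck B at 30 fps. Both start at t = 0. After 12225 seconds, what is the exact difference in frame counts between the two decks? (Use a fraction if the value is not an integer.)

366750/1001 frames

A emits 30000/1001 × 12225 = 366750000/1001 frames; B emits 30 × 12225 = 366750.
Difference = 366750/1001 frames (≈ 366.3836); B is ahead of A.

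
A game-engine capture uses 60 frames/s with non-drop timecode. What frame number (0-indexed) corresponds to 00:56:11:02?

202262

Total seconds to the label: (0 × 3600 + 56 × 60 + 11) = 3371.
Frame index = 3371 × 60 + 2 = 202262.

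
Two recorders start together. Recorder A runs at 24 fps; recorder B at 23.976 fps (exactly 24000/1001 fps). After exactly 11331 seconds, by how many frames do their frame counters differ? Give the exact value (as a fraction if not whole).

A emits 24 × 11331 = 271944 frames; B emits 24000/1001 × 11331 = 271944000/1001.
Difference = 271944/1001 frames (≈ 271.6723); B is behind A.

271944/1001 frames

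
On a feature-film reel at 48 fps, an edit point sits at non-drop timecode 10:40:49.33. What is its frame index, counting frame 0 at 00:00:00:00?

1845585

Total seconds to the label: (10 × 3600 + 40 × 60 + 49) = 38449.
Frame index = 38449 × 48 + 33 = 1845585.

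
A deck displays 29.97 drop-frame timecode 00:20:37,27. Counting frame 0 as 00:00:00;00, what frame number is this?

37101

Complete 10-minute blocks: 2, each 17982 frames → 35964.
Remaining 0 whole minutes in the current block: 0 frames.
Within the current minute: 37 × 30 + 27 = 1137. Total = 35964 + 0 + 1137 = 37101.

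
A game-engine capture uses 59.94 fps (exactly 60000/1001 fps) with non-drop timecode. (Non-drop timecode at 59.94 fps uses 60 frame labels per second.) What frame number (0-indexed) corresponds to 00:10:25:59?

37559

Total seconds to the label: (0 × 3600 + 10 × 60 + 25) = 625.
Frame index = 625 × 60 + 59 = 37559.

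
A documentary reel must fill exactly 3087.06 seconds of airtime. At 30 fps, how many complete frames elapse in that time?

Frames = 3087.06 × 30 = 463059/5 ≈ 92611.8000.
Complete frames: 92611.

92611 frames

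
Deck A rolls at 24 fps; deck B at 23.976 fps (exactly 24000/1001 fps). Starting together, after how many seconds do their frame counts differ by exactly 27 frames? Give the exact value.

1126.125 seconds

The gap grows by |24000/1001 − 24| = 24/1001 frames per second.
Time for a 27-frame gap: 27 ÷ (24/1001) = 1126.125 s.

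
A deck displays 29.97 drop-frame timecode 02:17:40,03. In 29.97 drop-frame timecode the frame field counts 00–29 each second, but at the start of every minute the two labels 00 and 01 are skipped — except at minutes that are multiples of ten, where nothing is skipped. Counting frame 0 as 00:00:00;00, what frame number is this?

As if non-drop at 30 labels/s: (2 × 3600 + 17 × 60 + 40) × 30 + 3 = 247803.
Minute boundaries passed: 137; those not divisible by 10: 137 − 13 = 124; dropped labels = 2 × 124 = 248.
Actual frame index = 247803 − 248 = 247555.

247555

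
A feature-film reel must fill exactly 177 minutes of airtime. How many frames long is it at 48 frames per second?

177 min = 10620 s.
Frames = 10620 × 48 = 509760.

509760 frames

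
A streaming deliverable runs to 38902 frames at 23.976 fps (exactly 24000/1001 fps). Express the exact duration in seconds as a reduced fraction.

19470451/12000 seconds

Running time = 38902 ÷ (24000/1001) = 38902 × 1001/24000 = 19470451/12000 s.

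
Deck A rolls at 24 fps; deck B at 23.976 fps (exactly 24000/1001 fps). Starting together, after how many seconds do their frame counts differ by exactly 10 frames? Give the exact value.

5005/12 seconds

The gap grows by |24000/1001 − 24| = 24/1001 frames per second.
Time for a 10-frame gap: 10 ÷ (24/1001) = 5005/12 s.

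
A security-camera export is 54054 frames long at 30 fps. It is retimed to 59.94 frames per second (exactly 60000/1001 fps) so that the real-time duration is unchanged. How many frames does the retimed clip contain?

108000 frames

Target frames = source frames × (target rate / source rate) = 54054 × (60000/1001)/(30) = 54054 × 2000/1001 = 108000.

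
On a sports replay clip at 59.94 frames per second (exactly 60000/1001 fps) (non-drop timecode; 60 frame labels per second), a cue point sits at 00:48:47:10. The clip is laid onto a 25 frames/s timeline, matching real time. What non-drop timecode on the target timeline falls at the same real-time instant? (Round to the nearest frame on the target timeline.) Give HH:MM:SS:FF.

00:48:50:02

Source frame index: (0×3600 + 48×60 + 47) × 60 + 10 = 175630.
Real time: 175630 / (60000/1001) = 17580563/6000 s.
Target frame: (17580563/6000) × (25) = 17580563/240 ≈ 73252.346 → 73252.
At 25 labels/s: frame 73252 → 00:48:50:02.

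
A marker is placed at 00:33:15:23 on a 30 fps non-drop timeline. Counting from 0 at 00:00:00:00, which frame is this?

Total seconds to the label: (0 × 3600 + 33 × 60 + 15) = 1995.
Frame index = 1995 × 30 + 23 = 59873.

frame 59873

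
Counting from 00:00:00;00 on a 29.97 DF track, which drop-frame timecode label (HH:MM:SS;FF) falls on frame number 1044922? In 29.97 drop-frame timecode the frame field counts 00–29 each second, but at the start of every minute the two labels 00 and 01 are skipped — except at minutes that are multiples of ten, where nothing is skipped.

Ten DF minutes hold 17982 frames, so frame 1044922 lies in block 58 (frames 1042956–1060937) with 1966 frames into that block.
The block's first minute is 1800 frames and the rest 1798 each; 1966 frames reaches minute 1, so 58 × 18 + 1 × 2 = 1046 labels have been skipped so far.
Adding those back, label number 1044922 + 1046 = 1045968 at 30 labels/s is 34865 s + 18 f = 9 h 41 min 5 s frame 18, i.e. 09:41:05;18.

09:41:05;18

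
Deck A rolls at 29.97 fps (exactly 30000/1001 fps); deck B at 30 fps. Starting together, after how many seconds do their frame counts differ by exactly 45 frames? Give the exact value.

1501.5 seconds

The gap grows by |30 − 30000/1001| = 30/1001 frames per second.
Time for a 45-frame gap: 45 ÷ (30/1001) = 1501.5 s.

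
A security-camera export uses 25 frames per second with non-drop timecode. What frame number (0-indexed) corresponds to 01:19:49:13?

Total seconds to the label: (1 × 3600 + 19 × 60 + 49) = 4789.
Frame index = 4789 × 25 + 13 = 119738.

119738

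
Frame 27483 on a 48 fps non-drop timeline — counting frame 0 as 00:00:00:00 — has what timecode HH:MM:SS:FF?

00:09:32:27

27483 ÷ 48 = 572 full seconds, remainder 27 frames.
572 s = 0 h 9 min 32 s.
Timecode: 00:09:32:27.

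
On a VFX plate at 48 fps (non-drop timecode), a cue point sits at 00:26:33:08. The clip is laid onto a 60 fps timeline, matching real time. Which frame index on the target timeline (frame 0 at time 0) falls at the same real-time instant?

Source frame index: (0×3600 + 26×60 + 33) × 48 + 8 = 76472.
Real time: 76472 / (48) = 9559/6 s.
Target frame: (9559/6) × (60) = 95590.

frame 95590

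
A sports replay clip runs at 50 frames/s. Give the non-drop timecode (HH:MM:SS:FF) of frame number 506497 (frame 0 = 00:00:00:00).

02:48:49:47

506497 ÷ 50 = 10129 full seconds, remainder 47 frames.
10129 s = 2 h 48 min 49 s.
Timecode: 02:48:49:47.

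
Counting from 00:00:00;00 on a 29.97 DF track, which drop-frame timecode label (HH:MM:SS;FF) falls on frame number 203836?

Ten DF minutes hold 17982 frames, so frame 203836 lies in block 11 (frames 197802–215783) with 6034 frames into that block.
The block's first minute is 1800 frames and the rest 1798 each; 6034 frames reaches minute 3, so 11 × 18 + 3 × 2 = 204 labels have been skipped so far.
Adding those back, label number 203836 + 204 = 204040 at 30 labels/s is 6801 s + 10 f = 1 h 53 min 21 s frame 10, i.e. 01:53:21;10.

01:53:21;10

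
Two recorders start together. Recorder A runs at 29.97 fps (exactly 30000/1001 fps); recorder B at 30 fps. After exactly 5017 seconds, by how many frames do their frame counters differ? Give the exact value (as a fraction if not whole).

A emits 30000/1001 × 5017 = 150510000/1001 frames; B emits 30 × 5017 = 150510.
Difference = 150510/1001 frames (≈ 150.3596); B is ahead of A.

150510/1001 frames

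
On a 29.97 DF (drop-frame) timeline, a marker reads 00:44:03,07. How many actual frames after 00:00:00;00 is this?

79217

Complete 10-minute blocks: 4, each 17982 frames → 71928.
Remaining 4 whole minutes in the current block: 1800 + 3 × 1798 = 7194 frames.
Within the current minute: 3 × 30 + 7 − 2 = 95 (labels ;00/;01 skipped at this minute). Total = 71928 + 7194 + 95 = 79217.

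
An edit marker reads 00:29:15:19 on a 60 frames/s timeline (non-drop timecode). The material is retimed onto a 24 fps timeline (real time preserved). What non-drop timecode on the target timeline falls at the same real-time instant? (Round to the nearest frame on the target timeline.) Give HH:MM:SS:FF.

00:29:15:08

Source frame index: (0×3600 + 29×60 + 15) × 60 + 19 = 105319.
Real time: 105319 / (60) = 105319/60 s.
Target frame: (105319/60) × (24) = 210638/5 ≈ 42127.600 → 42128.
At 24 labels/s: frame 42128 → 00:29:15:08.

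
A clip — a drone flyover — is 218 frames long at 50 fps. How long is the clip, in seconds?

4.36 seconds

Running time = 218 / (50) = 4.36 s.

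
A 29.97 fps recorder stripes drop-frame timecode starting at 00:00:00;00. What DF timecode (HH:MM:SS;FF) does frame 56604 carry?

00:31:28;20

Each 10-minute DF block holds 10 × 60 × 30 − 9 × 2 = 17982 frames. 56604 ÷ 17982 → 3 full blocks, remainder 2658.
Within the partial block the first minute is 1800 frames and each further minute 1798, so 1 further minute boundary passed. Total skipped labels = 18 × 3 + 2 × 1 = 56.
Non-drop label index = 56604 + 56 = 56660; at 30 labels/s that is 00:31:28:20, i.e. DF 00:31:28;20.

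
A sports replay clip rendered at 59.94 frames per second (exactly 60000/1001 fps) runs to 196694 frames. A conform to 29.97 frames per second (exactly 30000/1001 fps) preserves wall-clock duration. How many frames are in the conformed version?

Target frames = source frames × (target rate / source rate) = 196694 × (30000/1001)/(60000/1001) = 196694 × 1/2 = 98347.

98347 frames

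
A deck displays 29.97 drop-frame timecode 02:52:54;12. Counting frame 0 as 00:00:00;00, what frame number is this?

310922

As if non-drop at 30 labels/s: (2 × 3600 + 52 × 60 + 54) × 30 + 12 = 311232.
Minute boundaries passed: 172; those not divisible by 10: 172 − 17 = 155; dropped labels = 2 × 155 = 310.
Actual frame index = 311232 − 310 = 310922.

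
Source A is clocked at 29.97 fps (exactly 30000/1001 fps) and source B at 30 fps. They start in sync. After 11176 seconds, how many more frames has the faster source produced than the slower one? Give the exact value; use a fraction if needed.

A emits 30000/1001 × 11176 = 30480000/91 frames; B emits 30 × 11176 = 335280.
Difference = 30480/91 frames (≈ 334.9451); B is ahead of A.

30480/91 frames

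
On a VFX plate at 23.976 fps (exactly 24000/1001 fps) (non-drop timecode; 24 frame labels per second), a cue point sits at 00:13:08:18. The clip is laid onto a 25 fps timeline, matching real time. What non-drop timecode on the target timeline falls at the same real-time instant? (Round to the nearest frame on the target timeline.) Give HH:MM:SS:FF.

00:13:09:13

Source frame index: (0×3600 + 13×60 + 8) × 24 + 18 = 18930.
Real time: 18930 / (24000/1001) = 631631/800 s.
Target frame: (631631/800) × (25) = 631631/32 ≈ 19738.469 → 19738.
At 25 labels/s: frame 19738 → 00:13:09:13.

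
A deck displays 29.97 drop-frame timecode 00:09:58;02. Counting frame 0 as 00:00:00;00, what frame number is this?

17924

As if non-drop at 30 labels/s: (0 × 3600 + 9 × 60 + 58) × 30 + 2 = 17942.
Minute boundaries passed: 9; those not divisible by 10: 9 − 0 = 9; dropped labels = 2 × 9 = 18.
Actual frame index = 17942 − 18 = 17924.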